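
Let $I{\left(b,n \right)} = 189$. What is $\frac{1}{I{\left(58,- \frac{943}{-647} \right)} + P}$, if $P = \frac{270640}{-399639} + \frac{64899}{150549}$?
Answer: $\frac{20055083937}{3785474727460} \approx 0.0052979$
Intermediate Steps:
$P = - \frac{4936136633}{20055083937}$ ($P = 270640 \left(- \frac{1}{399639}\right) + 64899 \cdot \frac{1}{150549} = - \frac{270640}{399639} + \frac{21633}{50183} = - \frac{4936136633}{20055083937} \approx -0.24613$)
$\frac{1}{I{\left(58,- \frac{943}{-647} \right)} + P} = \frac{1}{189 - \frac{4936136633}{20055083937}} = \frac{1}{\frac{3785474727460}{20055083937}} = \frac{20055083937}{3785474727460}$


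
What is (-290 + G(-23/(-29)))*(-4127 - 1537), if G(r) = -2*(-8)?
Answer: 1551936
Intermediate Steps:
G(r) = 16
(-290 + G(-23/(-29)))*(-4127 - 1537) = (-290 + 16)*(-4127 - 1537) = -274*(-5664) = 1551936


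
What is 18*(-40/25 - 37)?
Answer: -3474/5 ≈ -694.80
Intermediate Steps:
18*(-40/25 - 37) = 18*(-40*1/25 - 37) = 18*(-8/5 - 37) = 18*(-193/5) = -3474/5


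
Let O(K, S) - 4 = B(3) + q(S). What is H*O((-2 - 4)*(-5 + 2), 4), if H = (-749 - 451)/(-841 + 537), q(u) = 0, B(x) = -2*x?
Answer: -150/19 ≈ -7.8947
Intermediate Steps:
O(K, S) = -2 (O(K, S) = 4 + (-2*3 + 0) = 4 + (-6 + 0) = 4 - 6 = -2)
H = 75/19 (H = -1200/(-304) = -1200*(-1/304) = 75/19 ≈ 3.9474)
H*O((-2 - 4)*(-5 + 2), 4) = (75/19)*(-2) = -150/19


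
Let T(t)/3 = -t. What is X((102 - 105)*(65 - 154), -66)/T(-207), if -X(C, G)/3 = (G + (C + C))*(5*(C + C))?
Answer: -138840/23 ≈ -6036.5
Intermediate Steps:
X(C, G) = -30*C*(G + 2*C) (X(C, G) = -3*(G + (C + C))*5*(C + C) = -3*(G + 2*C)*5*(2*C) = -3*(G + 2*C)*10*C = -30*C*(G + 2*C))
T(t) = -3*t (T(t) = 3*(-t) = -3*t)
X((102 - 105)*(65 - 154), -66)/T(-207) = (-30*(102 - 105)*(65 - 154)*(-66 + 2*((102 - 105)*(65 - 154))))/((-3*(-207))) = -30*(-3*(-89))*(-66 + 2*(-3*(-89)))/621 = -30*267*(-66 + 2*267)*(1/621) = -30*267*(-66 + 534)*(1/621) = -30*267*468*(1/621) = -3748680*1/621 = -138840/23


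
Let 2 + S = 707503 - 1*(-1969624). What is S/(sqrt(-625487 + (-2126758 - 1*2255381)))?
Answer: -2677125*I*sqrt(5007626)/5007626 ≈ -1196.3*I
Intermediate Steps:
S = 2677125 (S = -2 + (707503 - 1*(-1969624)) = -2 + (707503 + 1969624) = -2 + 2677127 = 2677125)
S/(sqrt(-625487 + (-2126758 - 1*2255381))) = 2677125/(sqrt(-625487 + (-2126758 - 1*2255381))) = 2677125/(sqrt(-625487 + (-2126758 - 2255381))) = 2677125/(sqrt(-625487 - 4382139)) = 2677125/(sqrt(-5007626)) = 2677125/((I*sqrt(5007626))) = 2677125*(-I*sqrt(5007626)/5007626) = -2677125*I*sqrt(5007626)/5007626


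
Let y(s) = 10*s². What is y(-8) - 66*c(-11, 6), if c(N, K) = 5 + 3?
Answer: 112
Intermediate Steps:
c(N, K) = 8
y(-8) - 66*c(-11, 6) = 10*(-8)² - 66*8 = 10*64 - 528 = 640 - 528 = 112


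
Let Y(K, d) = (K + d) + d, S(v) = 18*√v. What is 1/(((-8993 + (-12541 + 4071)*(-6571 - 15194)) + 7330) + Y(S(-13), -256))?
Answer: 61449125/11327984889798279 - 2*I*√13/3775994963266093 ≈ 5.4245e-9 - 1.9097e-15*I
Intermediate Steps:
Y(K, d) = K + 2*d
1/(((-8993 + (-12541 + 4071)*(-6571 - 15194)) + 7330) + Y(S(-13), -256)) = 1/(((-8993 + (-12541 + 4071)*(-6571 - 15194)) + 7330) + (18*√(-13) + 2*(-256))) = 1/(((-8993 - 8470*(-21765)) + 7330) + (18*(I*√13) - 512)) = 1/(((-8993 + 184349550) + 7330) + (18*I*√13 - 512)) = 1/((184340557 + 7330) + (-512 + 18*I*√13)) = 1/(184347887 + (-512 + 18*I*√13)) = 1/(184347375 + 18*I*√13)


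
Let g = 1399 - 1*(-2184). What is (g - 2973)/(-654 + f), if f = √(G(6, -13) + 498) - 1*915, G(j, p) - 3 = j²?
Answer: -159515/410204 - 305*√537/1230612 ≈ -0.39461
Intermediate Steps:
G(j, p) = 3 + j²
g = 3583 (g = 1399 + 2184 = 3583)
f = -915 + √537 (f = √((3 + 6²) + 498) - 1*915 = √((3 + 36) + 498) - 915 = √(39 + 498) - 915 = √537 - 915 = -915 + √537 ≈ -891.83)
(g - 2973)/(-654 + f) = (3583 - 2973)/(-654 + (-915 + √537)) = 610/(-1569 + √537)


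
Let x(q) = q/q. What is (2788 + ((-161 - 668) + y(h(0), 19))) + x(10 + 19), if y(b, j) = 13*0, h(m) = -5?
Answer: 1960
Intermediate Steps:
y(b, j) = 0
x(q) = 1
(2788 + ((-161 - 668) + y(h(0), 19))) + x(10 + 19) = (2788 + ((-161 - 668) + 0)) + 1 = (2788 + (-829 + 0)) + 1 = (2788 - 829) + 1 = 1959 + 1 = 1960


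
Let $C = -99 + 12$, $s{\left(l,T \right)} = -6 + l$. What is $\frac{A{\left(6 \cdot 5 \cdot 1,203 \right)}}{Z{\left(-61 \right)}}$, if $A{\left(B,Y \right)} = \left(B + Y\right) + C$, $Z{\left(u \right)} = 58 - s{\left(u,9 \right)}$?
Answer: $\frac{146}{125} \approx 1.168$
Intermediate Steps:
$C = -87$
$Z{\left(u \right)} = 64 - u$ ($Z{\left(u \right)} = 58 - \left(-6 + u\right) = 64 - u$)
$A{\left(B,Y \right)} = -87 + B + Y$ ($A{\left(B,Y \right)} = \left(B + Y\right) - 87 = -87 + B + Y$)
$\frac{A{\left(6 \cdot 5 \cdot 1,203 \right)}}{Z{\left(-61 \right)}} = \frac{-87 + 6 \cdot 5 \cdot 1 + 203}{64 - -61} = \frac{-87 + 30 \cdot 1 + 203}{64 + 61} = \frac{-87 + 30 + 203}{125} = 146 \cdot \frac{1}{125} = \frac{146}{125}$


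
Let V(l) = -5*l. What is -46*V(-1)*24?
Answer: -5520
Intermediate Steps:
-46*V(-1)*24 = -(-230)*(-1)*24 = -46*5*24 = -230*24 = -5520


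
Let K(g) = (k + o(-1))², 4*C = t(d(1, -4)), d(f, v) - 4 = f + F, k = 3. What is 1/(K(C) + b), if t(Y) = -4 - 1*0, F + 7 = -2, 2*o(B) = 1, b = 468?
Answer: 4/1921 ≈ 0.0020822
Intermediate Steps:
o(B) = ½ (o(B) = (½)*1 = ½)
F = -9 (F = -7 - 2 = -9)
d(f, v) = -5 + f (d(f, v) = 4 + (f - 9) = 4 + (-9 + f) = -5 + f)
t(Y) = -4 (t(Y) = -4 + 0 = -4)
C = -1 (C = (¼)*(-4) = -1)
K(g) = 49/4 (K(g) = (3 + ½)² = (7/2)² = 49/4)
1/(K(C) + b) = 1/(49/4 + 468) = 1/(1921/4) = 4/1921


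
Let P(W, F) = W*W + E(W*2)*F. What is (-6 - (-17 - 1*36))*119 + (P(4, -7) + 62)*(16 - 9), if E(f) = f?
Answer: 5747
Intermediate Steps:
P(W, F) = W² + 2*F*W (P(W, F) = W*W + (W*2)*F = W² + (2*W)*F = W² + 2*F*W)
(-6 - (-17 - 1*36))*119 + (P(4, -7) + 62)*(16 - 9) = (-6 - (-17 - 1*36))*119 + (4*(4 + 2*(-7)) + 62)*(16 - 9) = (-6 - (-17 - 36))*119 + (4*(4 - 14) + 62)*7 = (-6 - 1*(-53))*119 + (4*(-10) + 62)*7 = (-6 + 53)*119 + (-40 + 62)*7 = 47*119 + 22*7 = 5593 + 154 = 5747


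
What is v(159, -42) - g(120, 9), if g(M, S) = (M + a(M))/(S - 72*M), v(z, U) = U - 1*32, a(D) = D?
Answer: -212818/2877 ≈ -73.972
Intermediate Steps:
v(z, U) = -32 + U (v(z, U) = U - 32 = -32 + U)
g(M, S) = 2*M/(S - 72*M) (g(M, S) = (M + M)/(S - 72*M) = (2*M)/(S - 72*M) = 2*M/(S - 72*M))
v(159, -42) - g(120, 9) = (-32 - 42) - (-2)*120/(-1*9 + 72*120) = -74 - (-2)*120/(-9 + 8640) = -74 - (-2)*120/8631 = -74 - 1*(-80/2877) = -74 + 80/2877 = -212818/2877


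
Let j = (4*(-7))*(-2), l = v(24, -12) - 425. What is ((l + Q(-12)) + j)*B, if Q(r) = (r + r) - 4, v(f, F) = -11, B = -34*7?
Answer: 97104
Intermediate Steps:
B = -238
l = -436 (l = -11 - 425 = -436)
Q(r) = -4 + 2*r (Q(r) = 2*r - 4 = -4 + 2*r)
j = 56 (j = -28*(-2) = 56)
((l + Q(-12)) + j)*B = ((-436 + (-4 + 2*(-12))) + 56)*(-238) = ((-436 + (-4 - 24)) + 56)*(-238) = ((-436 - 28) + 56)*(-238) = (-464 + 56)*(-238) = -408*(-238) = 97104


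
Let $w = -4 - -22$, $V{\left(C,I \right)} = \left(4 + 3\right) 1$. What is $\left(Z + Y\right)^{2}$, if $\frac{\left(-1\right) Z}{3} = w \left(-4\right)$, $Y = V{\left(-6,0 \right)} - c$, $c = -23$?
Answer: $60516$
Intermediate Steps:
$V{\left(C,I \right)} = 7$ ($V{\left(C,I \right)} = 7 \cdot 1 = 7$)
$w = 18$ ($w = -4 + 22 = 18$)
$Y = 30$ ($Y = 7 - -23 = 7 + 23 = 30$)
$Z = 216$ ($Z = - 3 \cdot 18 \left(-4\right) = \left(-3\right) \left(-72\right) = 216$)
$\left(Z + Y\right)^{2} = \left(216 + 30\right)^{2} = 246^{2} = 60516$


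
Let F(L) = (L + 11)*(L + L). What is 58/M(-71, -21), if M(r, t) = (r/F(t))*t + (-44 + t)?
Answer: -1160/1229 ≈ -0.94386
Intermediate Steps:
F(L) = 2*L*(11 + L) (F(L) = (11 + L)*(2*L) = 2*L*(11 + L))
M(r, t) = -44 + t + r/(2*(11 + t)) (M(r, t) = (r/((2*t*(11 + t))))*t + (-44 + t) = (r*(1/(2*t*(11 + t))))*t + (-44 + t) = (r/(2*t*(11 + t)))*t + (-44 + t) = r/(2*(11 + t)) + (-44 + t) = -44 + t + r/(2*(11 + t)))
58/M(-71, -21) = 58/((((1/2)*(-71) + (-44 - 21)*(11 - 21))/(11 - 21))) = 58/(((-71/2 - 65*(-10))/(-10))) = 58/((-(-71/2 + 650)/10)) = 58/((-1/10*1229/2)) = 58/(-1229/20) = 58*(-20/1229) = -1160/1229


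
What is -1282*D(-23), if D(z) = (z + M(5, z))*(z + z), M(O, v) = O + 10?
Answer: -471776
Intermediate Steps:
M(O, v) = 10 + O
D(z) = 2*z*(15 + z) (D(z) = (z + (10 + 5))*(z + z) = (z + 15)*(2*z) = (15 + z)*(2*z) = 2*z*(15 + z))
-1282*D(-23) = -2564*(-23)*(15 - 23) = -2564*(-23)*(-8) = -1282*368 = -471776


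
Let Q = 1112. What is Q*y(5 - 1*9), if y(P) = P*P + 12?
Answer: 31136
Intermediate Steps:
y(P) = 12 + P² (y(P) = P² + 12 = 12 + P²)
Q*y(5 - 1*9) = 1112*(12 + (5 - 1*9)²) = 1112*(12 + (5 - 9)²) = 1112*(12 + (-4)²) = 1112*(12 + 16) = 1112*28 = 31136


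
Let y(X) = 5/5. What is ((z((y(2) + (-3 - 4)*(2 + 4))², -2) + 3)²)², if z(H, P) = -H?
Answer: 7928076387856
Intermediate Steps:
y(X) = 1 (y(X) = 5*(⅕) = 1)
((z((y(2) + (-3 - 4)*(2 + 4))², -2) + 3)²)² = ((-(1 + (-3 - 4)*(2 + 4))² + 3)²)² = ((-(1 - 7*6)² + 3)²)² = ((-(1 - 42)² + 3)²)² = ((-1*(-41)² + 3)²)² = ((-1*1681 + 3)²)² = ((-1681 + 3)²)² = ((-1678)²)² = 2815684² = 7928076387856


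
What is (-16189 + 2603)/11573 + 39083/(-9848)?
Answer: -586102487/113970904 ≈ -5.1426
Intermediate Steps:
(-16189 + 2603)/11573 + 39083/(-9848) = -13586*1/11573 + 39083*(-1/9848) = -13586/11573 - 39083/9848 = -586102487/113970904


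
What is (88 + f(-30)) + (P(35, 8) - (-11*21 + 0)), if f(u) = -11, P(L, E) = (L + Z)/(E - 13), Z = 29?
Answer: 1476/5 ≈ 295.20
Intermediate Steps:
P(L, E) = (29 + L)/(-13 + E) (P(L, E) = (L + 29)/(E - 13) = (29 + L)/(-13 + E))
(88 + f(-30)) + (P(35, 8) - (-11*21 + 0)) = (88 - 11) + ((29 + 35)/(-13 + 8) - (-11*21 + 0)) = 77 + (64/(-5) - (-231 + 0)) = 77 + (-⅕*64 - 1*(-231)) = 77 + (-64/5 + 231) = 77 + 1091/5 = 1476/5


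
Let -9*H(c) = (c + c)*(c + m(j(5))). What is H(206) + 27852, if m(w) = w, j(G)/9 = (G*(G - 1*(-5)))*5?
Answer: -761204/9 ≈ -84578.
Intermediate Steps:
j(G) = 45*G*(5 + G) (j(G) = 9*((G*(G - 1*(-5)))*5) = 9*((G*(G + 5))*5) = 9*((G*(5 + G))*5) = 9*(5*G*(5 + G)) = 45*G*(5 + G))
H(c) = -2*c*(2250 + c)/9 (H(c) = -(c + c)*(c + 45*5*(5 + 5))/9 = -2*c*(c + 45*5*10)/9 = -2*c*(c + 2250)/9 = -2*c*(2250 + c)/9)
H(206) + 27852 = -2/9*206*(2250 + 206) + 27852 = -2/9*206*2456 + 27852 = -1011872/9 + 27852 = -761204/9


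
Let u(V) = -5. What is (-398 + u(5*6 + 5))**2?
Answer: 162409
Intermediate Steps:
(-398 + u(5*6 + 5))**2 = (-398 - 5)**2 = (-403)**2 = 162409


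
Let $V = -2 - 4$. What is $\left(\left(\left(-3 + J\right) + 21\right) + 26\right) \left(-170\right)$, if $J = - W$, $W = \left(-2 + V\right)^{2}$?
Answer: $3400$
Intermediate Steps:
$V = -6$
$W = 64$ ($W = \left(-2 - 6\right)^{2} = \left(-8\right)^{2} = 64$)
$J = -64$ ($J = \left(-1\right) 64 = -64$)
$\left(\left(\left(-3 + J\right) + 21\right) + 26\right) \left(-170\right) = \left(\left(\left(-3 - 64\right) + 21\right) + 26\right) \left(-170\right) = \left(\left(-67 + 21\right) + 26\right) \left(-170\right) = \left(-46 + 26\right) \left(-170\right) = \left(-20\right) \left(-170\right) = 3400$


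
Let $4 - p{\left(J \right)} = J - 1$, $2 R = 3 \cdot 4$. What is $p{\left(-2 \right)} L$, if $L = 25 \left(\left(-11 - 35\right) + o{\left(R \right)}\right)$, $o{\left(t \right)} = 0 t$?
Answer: $-8050$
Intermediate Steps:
$R = 6$ ($R = \frac{3 \cdot 4}{2} = \frac{1}{2} \cdot 12 = 6$)
$o{\left(t \right)} = 0$
$p{\left(J \right)} = 5 - J$ ($p{\left(J \right)} = 4 - \left(J - 1\right) = 4 - \left(-1 + J\right) = 5 - J$)
$L = -1150$ ($L = 25 \left(\left(-11 - 35\right) + 0\right) = 25 \left(-46 + 0\right) = 25 \left(-46\right) = -1150$)
$p{\left(-2 \right)} L = \left(5 - -2\right) \left(-1150\right) = \left(5 + 2\right) \left(-1150\right) = 7 \left(-1150\right) = -8050$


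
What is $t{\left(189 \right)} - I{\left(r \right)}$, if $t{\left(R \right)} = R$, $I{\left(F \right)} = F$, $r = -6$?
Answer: $195$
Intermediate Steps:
$t{\left(189 \right)} - I{\left(r \right)} = 189 - -6 = 189 + 6 = 195$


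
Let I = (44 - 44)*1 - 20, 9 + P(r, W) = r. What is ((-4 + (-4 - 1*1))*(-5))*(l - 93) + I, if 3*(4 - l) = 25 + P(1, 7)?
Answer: -4280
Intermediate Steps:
P(r, W) = -9 + r
I = -20 (I = 0*1 - 20 = 0 - 20 = -20)
l = -5/3 (l = 4 - (25 + (-9 + 1))/3 = 4 - (25 - 8)/3 = 4 - 1/3*17 = 4 - 17/3 = -5/3 ≈ -1.6667)
((-4 + (-4 - 1*1))*(-5))*(l - 93) + I = ((-4 + (-4 - 1*1))*(-5))*(-5/3 - 93) - 20 = ((-4 + (-4 - 1))*(-5))*(-284/3) - 20 = ((-4 - 5)*(-5))*(-284/3) - 20 = -9*(-5)*(-284/3) - 20 = 45*(-284/3) - 20 = -4260 - 20 = -4280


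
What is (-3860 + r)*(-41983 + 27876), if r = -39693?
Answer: 614402171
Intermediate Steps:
(-3860 + r)*(-41983 + 27876) = (-3860 - 39693)*(-41983 + 27876) = -43553*(-14107) = 614402171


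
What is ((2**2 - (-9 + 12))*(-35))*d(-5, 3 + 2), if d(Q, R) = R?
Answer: -175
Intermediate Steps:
((2**2 - (-9 + 12))*(-35))*d(-5, 3 + 2) = ((2**2 - (-9 + 12))*(-35))*(3 + 2) = ((4 - 1*3)*(-35))*5 = ((4 - 3)*(-35))*5 = (1*(-35))*5 = -35*5 = -175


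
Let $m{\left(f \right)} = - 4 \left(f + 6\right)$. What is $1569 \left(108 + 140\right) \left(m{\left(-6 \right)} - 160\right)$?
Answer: $-62257920$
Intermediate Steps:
$m{\left(f \right)} = -24 - 4 f$ ($m{\left(f \right)} = - 4 \left(6 + f\right) = -24 - 4 f$)
$1569 \left(108 + 140\right) \left(m{\left(-6 \right)} - 160\right) = 1569 \left(108 + 140\right) \left(\left(-24 - -24\right) - 160\right) = 1569 \cdot 248 \left(\left(-24 + 24\right) - 160\right) = 1569 \cdot 248 \left(0 - 160\right) = 1569 \cdot 248 \left(-160\right) = 1569 \left(-39680\right) = -62257920$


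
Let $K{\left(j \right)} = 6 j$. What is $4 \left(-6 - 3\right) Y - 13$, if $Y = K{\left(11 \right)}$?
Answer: $-2389$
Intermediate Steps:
$Y = 66$ ($Y = 6 \cdot 11 = 66$)
$4 \left(-6 - 3\right) Y - 13 = 4 \left(-6 - 3\right) 66 - 13 = 4 \left(-9\right) 66 - 13 = \left(-36\right) 66 - 13 = -2376 - 13 = -2389$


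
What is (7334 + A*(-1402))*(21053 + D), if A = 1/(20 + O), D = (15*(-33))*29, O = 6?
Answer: 633905418/13 ≈ 4.8762e+7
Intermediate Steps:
D = -14355 (D = -495*29 = -14355)
A = 1/26 (A = 1/(20 + 6) = 1/26 ≈ 0.038462)
(7334 + A*(-1402))*(21053 + D) = (7334 + (1/26)*(-1402))*(21053 - 14355) = (7334 - 701/13)*6698 = (94641/13)*6698 = 633905418/13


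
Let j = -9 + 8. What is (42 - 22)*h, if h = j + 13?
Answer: 240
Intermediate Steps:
j = -1
h = 12 (h = -1 + 13 = 12)
(42 - 22)*h = (42 - 22)*12 = 20*12 = 240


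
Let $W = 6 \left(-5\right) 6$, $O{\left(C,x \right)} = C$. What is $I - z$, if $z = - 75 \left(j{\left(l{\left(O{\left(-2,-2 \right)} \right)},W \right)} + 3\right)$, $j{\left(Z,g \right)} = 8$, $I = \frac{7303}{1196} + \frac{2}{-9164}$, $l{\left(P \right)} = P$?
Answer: $\frac{2277260275}{2740036} \approx 831.11$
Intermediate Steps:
$W = -180$ ($W = \left(-30\right) 6 = -180$)
$I = \frac{16730575}{2740036}$ ($I = 7303 \cdot \frac{1}{1196} + 2 \left(- \frac{1}{9164}\right) = \frac{7303}{1196} - \frac{1}{4582} = \frac{16730575}{2740036} \approx 6.106$)
$z = -825$ ($z = - 75 \left(8 + 3\right) = \left(-75\right) 11 = -825$)
$I - z = \frac{16730575}{2740036} - -825 = \frac{16730575}{2740036} + 825 = \frac{2277260275}{2740036}$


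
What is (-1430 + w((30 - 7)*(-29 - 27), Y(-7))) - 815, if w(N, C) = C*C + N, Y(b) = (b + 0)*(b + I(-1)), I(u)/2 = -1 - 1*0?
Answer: 436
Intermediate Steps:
I(u) = -2 (I(u) = 2*(-1 - 1*0) = 2*(-1 + 0) = 2*(-1) = -2)
Y(b) = b*(-2 + b) (Y(b) = (b + 0)*(b - 2) = b*(-2 + b))
w(N, C) = N + C**2 (w(N, C) = C**2 + N = N + C**2)
(-1430 + w((30 - 7)*(-29 - 27), Y(-7))) - 815 = (-1430 + ((30 - 7)*(-29 - 27) + (-7*(-2 - 7))**2)) - 815 = (-1430 + (23*(-56) + (-7*(-9))**2)) - 815 = (-1430 + (-1288 + 63**2)) - 815 = (-1430 + (-1288 + 3969)) - 815 = (-1430 + 2681) - 815 = 1251 - 815 = 436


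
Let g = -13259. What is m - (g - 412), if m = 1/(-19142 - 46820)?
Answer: 901766501/65962 ≈ 13671.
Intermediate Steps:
m = -1/65962 (m = 1/(-65962) = -1/65962 ≈ -1.5160e-5)
m - (g - 412) = -1/65962 - (-13259 - 412) = -1/65962 - 1*(-13671) = -1/65962 + 13671 = 901766501/65962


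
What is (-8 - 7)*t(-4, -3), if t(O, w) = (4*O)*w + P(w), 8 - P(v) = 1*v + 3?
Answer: -840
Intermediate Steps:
P(v) = 5 - v (P(v) = 8 - (1*v + 3) = 8 - (v + 3) = 8 - (3 + v) = 8 + (-3 - v) = 5 - v)
t(O, w) = 5 - w + 4*O*w (t(O, w) = (4*O)*w + (5 - w) = 4*O*w + (5 - w) = 5 - w + 4*O*w)
(-8 - 7)*t(-4, -3) = (-8 - 7)*(5 - 1*(-3) + 4*(-4)*(-3)) = -15*(5 + 3 + 48) = -15*56 = -840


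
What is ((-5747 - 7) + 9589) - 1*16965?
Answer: -13130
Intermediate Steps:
((-5747 - 7) + 9589) - 1*16965 = (-5754 + 9589) - 16965 = 3835 - 16965 = -13130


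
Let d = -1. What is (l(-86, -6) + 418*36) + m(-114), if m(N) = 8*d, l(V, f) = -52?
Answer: 14988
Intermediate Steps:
m(N) = -8 (m(N) = 8*(-1) = -8)
(l(-86, -6) + 418*36) + m(-114) = (-52 + 418*36) - 8 = (-52 + 15048) - 8 = 14996 - 8 = 14988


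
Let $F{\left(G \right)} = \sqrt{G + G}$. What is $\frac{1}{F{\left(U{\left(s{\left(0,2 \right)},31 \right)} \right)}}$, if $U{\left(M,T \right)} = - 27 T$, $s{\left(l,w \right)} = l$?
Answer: $- \frac{i \sqrt{186}}{558} \approx - 0.024441 i$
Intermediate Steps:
$F{\left(G \right)} = \sqrt{2} \sqrt{G}$ ($F{\left(G \right)} = \sqrt{2 G} = \sqrt{2} \sqrt{G}$)
$\frac{1}{F{\left(U{\left(s{\left(0,2 \right)},31 \right)} \right)}} = \frac{1}{\sqrt{2} \sqrt{\left(-27\right) 31}} = \frac{1}{\sqrt{2} \sqrt{-837}} = \frac{1}{\sqrt{2} \cdot 3 i \sqrt{93}} = \frac{1}{3 i \sqrt{186}} = - \frac{i \sqrt{186}}{558}$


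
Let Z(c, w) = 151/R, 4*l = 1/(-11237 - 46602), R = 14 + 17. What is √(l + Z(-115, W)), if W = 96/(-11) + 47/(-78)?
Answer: 5*√2505531053501/3586018 ≈ 2.2070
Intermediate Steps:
R = 31
l = -1/231356 (l = 1/(4*(-11237 - 46602)) = (¼)/(-57839) = (¼)*(-1/57839) = -1/231356 ≈ -4.3223e-6)
W = -8005/858 (W = 96*(-1/11) + 47*(-1/78) = -96/11 - 47/78 = -8005/858 ≈ -9.3298)
Z(c, w) = 151/31
√(l + Z(-115, W)) = √(-1/231356 + 151/31) = √(34934725/7172036) = 5*√2505531053501/3586018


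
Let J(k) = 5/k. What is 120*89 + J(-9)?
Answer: 96115/9 ≈ 10679.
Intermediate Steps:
120*89 + J(-9) = 120*89 + 5/(-9) = 10680 + 5*(-1/9) = 10680 - 5/9 = 96115/9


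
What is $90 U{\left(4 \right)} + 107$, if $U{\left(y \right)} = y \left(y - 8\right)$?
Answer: $-1333$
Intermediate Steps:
$U{\left(y \right)} = y \left(-8 + y\right)$
$90 U{\left(4 \right)} + 107 = 90 \cdot 4 \left(-8 + 4\right) + 107 = 90 \cdot 4 \left(-4\right) + 107 = 90 \left(-16\right) + 107 = -1440 + 107 = -1333$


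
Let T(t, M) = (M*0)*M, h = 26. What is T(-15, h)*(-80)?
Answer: 0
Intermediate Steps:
T(t, M) = 0 (T(t, M) = 0*M = 0)
T(-15, h)*(-80) = 0*(-80) = 0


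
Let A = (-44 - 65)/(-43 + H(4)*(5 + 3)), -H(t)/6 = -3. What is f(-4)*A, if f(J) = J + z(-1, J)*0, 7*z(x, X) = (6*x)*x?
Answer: 436/101 ≈ 4.3168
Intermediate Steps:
z(x, X) = 6*x²/7 (z(x, X) = ((6*x)*x)/7 = (6*x²)/7 = 6*x²/7)
H(t) = 18 (H(t) = -6*(-3) = 18)
f(J) = J (f(J) = J + ((6/7)*(-1)²)*0 = J + ((6/7)*1)*0 = J + (6/7)*0 = J + 0 = J)
A = -109/101 (A = (-44 - 65)/(-43 + 18*(5 + 3)) = -109/(-43 + 18*8) = -109/(-43 + 144) = -109/101 ≈ -1.0792)
f(-4)*A = -4*(-109/101) = 436/101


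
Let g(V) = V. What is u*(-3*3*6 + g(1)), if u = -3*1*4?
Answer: 636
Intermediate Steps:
u = -12 (u = -3*4 = -12)
u*(-3*3*6 + g(1)) = -12*(-3*3*6 + 1) = -12*(-9*6 + 1) = -12*(-54 + 1) = -12*(-53) = 636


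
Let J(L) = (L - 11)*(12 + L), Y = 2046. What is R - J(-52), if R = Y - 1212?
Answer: -1686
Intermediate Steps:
R = 834 (R = 2046 - 1212 = 834)
J(L) = (-11 + L)*(12 + L)
R - J(-52) = 834 - (-132 - 52 + (-52)²) = 834 - (-132 - 52 + 2704) = 834 - 1*2520 = 834 - 2520 = -1686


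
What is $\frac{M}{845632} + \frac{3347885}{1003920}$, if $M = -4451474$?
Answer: $- \frac{10236531811}{5305917984} \approx -1.9293$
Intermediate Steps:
$\frac{M}{845632} + \frac{3347885}{1003920} = - \frac{4451474}{845632} + \frac{3347885}{1003920} = \left(-4451474\right) \frac{1}{845632} + 3347885 \cdot \frac{1}{1003920} = - \frac{2225737}{422816} + \frac{669577}{200784} = - \frac{10236531811}{5305917984}$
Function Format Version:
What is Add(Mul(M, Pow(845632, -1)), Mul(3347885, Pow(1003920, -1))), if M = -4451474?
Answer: Rational(-10236531811, 5305917984) ≈ -1.9293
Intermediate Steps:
Add(Mul(M, Pow(845632, -1)), Mul(3347885, Pow(1003920, -1))) = Add(Mul(-4451474, Pow(845632, -1)), Mul(3347885, Pow(1003920, -1))) = Add(Mul(-4451474, Rational(1, 845632)), Mul(3347885, Rational(1, 1003920))) = Add(Rational(-2225737, 422816), Rational(669577, 200784)) = Rational(-10236531811, 5305917984)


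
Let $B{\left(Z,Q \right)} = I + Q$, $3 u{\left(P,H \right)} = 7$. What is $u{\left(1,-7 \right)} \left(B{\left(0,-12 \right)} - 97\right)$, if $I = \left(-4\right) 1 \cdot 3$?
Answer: $- \frac{847}{3} \approx -282.33$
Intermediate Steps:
$u{\left(P,H \right)} = \frac{7}{3}$ ($u{\left(P,H \right)} = \frac{1}{3} \cdot 7 = \frac{7}{3}$)
$I = -12$ ($I = \left(-4\right) 3 = -12$)
$B{\left(Z,Q \right)} = -12 + Q$
$u{\left(1,-7 \right)} \left(B{\left(0,-12 \right)} - 97\right) = \frac{7 \left(\left(-12 - 12\right) - 97\right)}{3} = \frac{7 \left(-24 - 97\right)}{3} = \frac{7}{3} \left(-121\right) = - \frac{847}{3}$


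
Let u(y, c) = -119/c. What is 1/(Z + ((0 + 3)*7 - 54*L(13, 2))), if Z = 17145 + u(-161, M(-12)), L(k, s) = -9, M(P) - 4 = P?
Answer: 8/141335 ≈ 5.6603e-5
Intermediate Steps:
M(P) = 4 + P
Z = 137279/8 (Z = 17145 - 119/(4 - 12) = 17145 - 119/(-8) = 17145 - 119*(-1/8) = 17145 + 119/8 = 137279/8 ≈ 17160.)
1/(Z + ((0 + 3)*7 - 54*L(13, 2))) = 1/(137279/8 + ((0 + 3)*7 - 54*(-9))) = 1/(137279/8 + (3*7 + 486)) = 1/(137279/8 + (21 + 486)) = 1/(137279/8 + 507) = 1/(141335/8) = 8/141335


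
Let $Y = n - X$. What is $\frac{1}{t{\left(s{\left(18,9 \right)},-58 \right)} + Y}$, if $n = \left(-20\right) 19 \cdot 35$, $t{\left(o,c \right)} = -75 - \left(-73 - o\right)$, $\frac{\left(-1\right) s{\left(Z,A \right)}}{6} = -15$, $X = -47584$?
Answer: $\frac{1}{34372} \approx 2.9093 \cdot 10^{-5}$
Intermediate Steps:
$s{\left(Z,A \right)} = 90$ ($s{\left(Z,A \right)} = \left(-6\right) \left(-15\right) = 90$)
$t{\left(o,c \right)} = -2 + o$ ($t{\left(o,c \right)} = -75 + \left(73 + o\right) = -2 + o$)
$n = -13300$ ($n = \left(-380\right) 35 = -13300$)
$Y = 34284$ ($Y = -13300 - -47584 = -13300 + 47584 = 34284$)
$\frac{1}{t{\left(s{\left(18,9 \right)},-58 \right)} + Y} = \frac{1}{\left(-2 + 90\right) + 34284} = \frac{1}{88 + 34284} = \frac{1}{34372}$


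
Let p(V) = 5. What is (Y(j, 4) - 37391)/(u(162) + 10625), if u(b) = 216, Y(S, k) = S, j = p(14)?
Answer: -37386/10841 ≈ -3.4486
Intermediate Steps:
j = 5
(Y(j, 4) - 37391)/(u(162) + 10625) = (5 - 37391)/(216 + 10625) = -37386/10841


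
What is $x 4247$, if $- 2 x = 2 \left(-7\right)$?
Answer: $29729$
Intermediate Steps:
$x = 7$ ($x = - \frac{2 \left(-7\right)}{2} = \left(- \frac{1}{2}\right) \left(-14\right) = 7$)
$x 4247 = 7 \cdot 4247 = 29729$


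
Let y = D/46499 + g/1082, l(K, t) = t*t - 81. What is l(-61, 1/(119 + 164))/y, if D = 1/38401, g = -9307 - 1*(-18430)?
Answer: -12533467258562794544/1304658034199975051 ≈ -9.6067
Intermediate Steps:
g = 9123 (g = -9307 + 18430 = 9123)
l(K, t) = -81 + t² (l(K, t) = t² - 81 = -81 + t²)
D = 1/38401 ≈ 2.6041e-5
y = 16290102688259/1932027963118 (y = (1/38401)/46499 + 9123/1082 = (1/38401)*(1/46499) + 9123*(1/1082) = 1/1785608099 + 9123/1082 = 16290102688259/1932027963118 ≈ 8.4316)
l(-61, 1/(119 + 164))/y = (-81 + (1/(119 + 164))²)/(16290102688259/1932027963118) = (-81 + (1/283)²)*(1932027963118/16290102688259) = (-81 + 1/80089)*(1932027963118/16290102688259) = -6487208/80089*1932027963118/16290102688259 = -12533467258562794544/1304658034199975051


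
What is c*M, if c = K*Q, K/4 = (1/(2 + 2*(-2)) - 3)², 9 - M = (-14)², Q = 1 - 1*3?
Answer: 18326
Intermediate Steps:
Q = -2 (Q = 1 - 3 = -2)
M = -187 (M = 9 - 1*(-14)² = 9 - 1*196 = 9 - 196 = -187)
K = 49 (K = 4*(1/(2 + 2*(-2)) - 3)² = 4*(1/(2 - 4) - 3)² = 4*(1/(-2) - 3)² = 4*(-½ - 3)² = 4*(-7/2)² = 4*(49/4) = 49)
c = -98 (c = 49*(-2) = -98)
c*M = -98*(-187) = 18326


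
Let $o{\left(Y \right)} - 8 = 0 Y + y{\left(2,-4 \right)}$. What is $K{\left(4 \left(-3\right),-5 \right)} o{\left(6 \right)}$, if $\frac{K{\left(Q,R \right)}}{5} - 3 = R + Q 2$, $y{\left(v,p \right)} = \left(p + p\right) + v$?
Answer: $-260$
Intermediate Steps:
$y{\left(v,p \right)} = v + 2 p$ ($y{\left(v,p \right)} = 2 p + v = v + 2 p$)
$o{\left(Y \right)} = 2$ ($o{\left(Y \right)} = 8 + \left(0 Y + \left(2 + 2 \left(-4\right)\right)\right) = 8 + \left(0 + \left(2 - 8\right)\right) = 8 + \left(0 - 6\right) = 8 - 6 = 2$)
$K{\left(Q,R \right)} = 15 + 5 R + 10 Q$ ($K{\left(Q,R \right)} = 15 + 5 \left(R + Q 2\right) = 15 + 5 \left(R + 2 Q\right) = 15 + \left(5 R + 10 Q\right) = 15 + 5 R + 10 Q$)
$K{\left(4 \left(-3\right),-5 \right)} o{\left(6 \right)} = \left(15 + 5 \left(-5\right) + 10 \cdot 4 \left(-3\right)\right) 2 = \left(15 - 25 + 10 \left(-12\right)\right) 2 = \left(15 - 25 - 120\right) 2 = \left(-130\right) 2 = -260$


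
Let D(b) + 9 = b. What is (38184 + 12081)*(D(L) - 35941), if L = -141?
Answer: -1814114115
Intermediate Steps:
D(b) = -9 + b
(38184 + 12081)*(D(L) - 35941) = (38184 + 12081)*((-9 - 141) - 35941) = 50265*(-150 - 35941) = 50265*(-36091) = -1814114115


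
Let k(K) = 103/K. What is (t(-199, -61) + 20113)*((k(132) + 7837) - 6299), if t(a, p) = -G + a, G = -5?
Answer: 4045927361/132 ≈ 3.0651e+7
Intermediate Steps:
t(a, p) = 5 + a (t(a, p) = -1*(-5) + a = 5 + a)
(t(-199, -61) + 20113)*((k(132) + 7837) - 6299) = ((5 - 199) + 20113)*((103/132 + 7837) - 6299) = (-194 + 20113)*((103*(1/132) + 7837) - 6299) = 19919*((103/132 + 7837) - 6299) = 19919*(1034587/132 - 6299) = 19919*(203119/132) = 4045927361/132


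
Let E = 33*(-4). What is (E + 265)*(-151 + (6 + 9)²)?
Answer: 9842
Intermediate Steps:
E = -132
(E + 265)*(-151 + (6 + 9)²) = (-132 + 265)*(-151 + (6 + 9)²) = 133*(-151 + 15²) = 133*(-151 + 225) = 133*74 = 9842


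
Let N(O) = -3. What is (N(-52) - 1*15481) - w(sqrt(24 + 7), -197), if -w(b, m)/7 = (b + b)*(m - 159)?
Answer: -15484 - 4984*sqrt(31) ≈ -43234.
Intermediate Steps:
w(b, m) = -14*b*(-159 + m) (w(b, m) = -7*(b + b)*(m - 159) = -7*2*b*(-159 + m) = -14*b*(-159 + m))
(N(-52) - 1*15481) - w(sqrt(24 + 7), -197) = (-3 - 1*15481) - 14*sqrt(24 + 7)*(159 - 1*(-197)) = (-3 - 15481) - 14*sqrt(31)*(159 + 197) = -15484 - 14*sqrt(31)*356 = -15484 - 4984*sqrt(31)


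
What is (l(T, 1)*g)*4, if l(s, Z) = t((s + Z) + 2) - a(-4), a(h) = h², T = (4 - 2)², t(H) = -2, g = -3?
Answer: 216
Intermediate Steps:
T = 4 (T = 2² = 4)
l(s, Z) = -18 (l(s, Z) = -2 - 1*(-4)² = -2 - 1*16 = -2 - 16 = -18)
(l(T, 1)*g)*4 = -18*(-3)*4 = 54*4 = 216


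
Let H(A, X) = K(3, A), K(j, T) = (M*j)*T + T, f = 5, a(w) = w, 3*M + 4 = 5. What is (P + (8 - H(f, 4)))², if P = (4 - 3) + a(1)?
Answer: 0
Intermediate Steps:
M = ⅓ (M = -4/3 + (⅓)*5 = -4/3 + 5/3 = ⅓ ≈ 0.33333)
K(j, T) = T + T*j/3 (K(j, T) = (j/3)*T + T = T*j/3 + T = T + T*j/3)
H(A, X) = 2*A (H(A, X) = A*(3 + 3)/3 = (⅓)*A*6 = 2*A)
P = 2 (P = (4 - 3) + 1 = 1 + 1 = 2)
(P + (8 - H(f, 4)))² = (2 + (8 - 2*5))² = (2 + (8 - 1*10))² = (2 + (8 - 10))² = (2 - 2)² = 0² = 0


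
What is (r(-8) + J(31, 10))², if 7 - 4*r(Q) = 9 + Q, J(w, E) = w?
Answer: 4225/4 ≈ 1056.3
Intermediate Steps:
r(Q) = -½ - Q/4 (r(Q) = 7/4 - (9 + Q)/4 = 7/4 + (-9/4 - Q/4) = -½ - Q/4)
(r(-8) + J(31, 10))² = ((-½ - ¼*(-8)) + 31)² = ((-½ + 2) + 31)² = (3/2 + 31)² = (65/2)² = 4225/4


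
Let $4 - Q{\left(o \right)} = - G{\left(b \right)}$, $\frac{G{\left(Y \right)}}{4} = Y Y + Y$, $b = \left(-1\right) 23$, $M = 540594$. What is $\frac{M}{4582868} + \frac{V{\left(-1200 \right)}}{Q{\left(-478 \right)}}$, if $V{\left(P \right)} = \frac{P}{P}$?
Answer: $\frac{275226875}{2323514076} \approx 0.11845$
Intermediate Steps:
$b = -23$
$G{\left(Y \right)} = 4 Y + 4 Y^{2}$ ($G{\left(Y \right)} = 4 \left(Y Y + Y\right) = 4 \left(Y^{2} + Y\right) = 4 \left(Y + Y^{2}\right) = 4 Y + 4 Y^{2}$)
$Q{\left(o \right)} = 2028$ ($Q{\left(o \right)} = 4 - - 4 \left(-23\right) \left(1 - 23\right) = 4 - - 4 \left(-23\right) \left(-22\right) = 4 - \left(-1\right) 2024 = 4 - -2024 = 4 + 2024 = 2028$)
$V{\left(P \right)} = 1$
$\frac{M}{4582868} + \frac{V{\left(-1200 \right)}}{Q{\left(-478 \right)}} = \frac{540594}{4582868} + 1 \cdot \frac{1}{2028} = 540594 \cdot \frac{1}{4582868} + 1 \cdot \frac{1}{2028} = \frac{270297}{2291434} + \frac{1}{2028} = \frac{275226875}{2323514076}$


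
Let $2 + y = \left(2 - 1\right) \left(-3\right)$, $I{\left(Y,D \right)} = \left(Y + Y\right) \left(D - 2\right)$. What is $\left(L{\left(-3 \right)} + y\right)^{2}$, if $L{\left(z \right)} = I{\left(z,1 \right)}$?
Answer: $1$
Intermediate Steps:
$I{\left(Y,D \right)} = 2 Y \left(-2 + D\right)$
$L{\left(z \right)} = - 2 z$ ($L{\left(z \right)} = 2 z \left(-2 + 1\right) = 2 z \left(-1\right) = - 2 z$)
$y = -5$ ($y = -2 + \left(2 - 1\right) \left(-3\right) = -2 + 1 \left(-3\right) = -2 - 3 = -5$)
$\left(L{\left(-3 \right)} + y\right)^{2} = \left(\left(-2\right) \left(-3\right) - 5\right)^{2} = \left(6 - 5\right)^{2} = 1^{2} = 1$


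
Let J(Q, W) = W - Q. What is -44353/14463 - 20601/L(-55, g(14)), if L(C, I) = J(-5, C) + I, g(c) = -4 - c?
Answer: 294936259/983484 ≈ 299.89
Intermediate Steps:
L(C, I) = 5 + C + I (L(C, I) = (C - 1*(-5)) + I = (C + 5) + I = (5 + C) + I = 5 + C + I)
-44353/14463 - 20601/L(-55, g(14)) = -44353/14463 - 20601/(5 - 55 + (-4 - 1*14)) = -44353*1/14463 - 20601/(5 - 55 + (-4 - 14)) = -44353/14463 - 20601/(5 - 55 - 18) = -44353/14463 - 20601/(-68) = -44353/14463 - 20601*(-1/68) = -44353/14463 + 20601/68 = 294936259/983484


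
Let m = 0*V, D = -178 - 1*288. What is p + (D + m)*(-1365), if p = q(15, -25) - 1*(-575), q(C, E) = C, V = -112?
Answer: 636680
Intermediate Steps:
D = -466 (D = -178 - 288 = -466)
m = 0 (m = 0*(-112) = 0)
p = 590 (p = 15 - 1*(-575) = 15 + 575 = 590)
p + (D + m)*(-1365) = 590 + (-466 + 0)*(-1365) = 590 - 466*(-1365) = 590 + 636090 = 636680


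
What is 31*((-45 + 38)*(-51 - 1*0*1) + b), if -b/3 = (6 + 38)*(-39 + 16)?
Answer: 105183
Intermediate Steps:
b = 3036 (b = -3*(6 + 38)*(-39 + 16) = -132*(-23) = -3*(-1012) = 3036)
31*((-45 + 38)*(-51 - 1*0*1) + b) = 31*((-45 + 38)*(-51 - 1*0*1) + 3036) = 31*(-7*(-51 + 0*1) + 3036) = 31*(-7*(-51 + 0) + 3036) = 31*(-7*(-51) + 3036) = 31*(357 + 3036) = 31*3393 = 105183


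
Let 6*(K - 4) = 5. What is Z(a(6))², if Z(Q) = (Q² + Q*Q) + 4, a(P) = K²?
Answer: 503919676129/419904 ≈ 1.2001e+6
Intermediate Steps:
K = 29/6 (K = 4 + (⅙)*5 = 4 + ⅚ = 29/6 ≈ 4.8333)
a(P) = 841/36 (a(P) = (29/6)² = 841/36)
Z(Q) = 4 + 2*Q² (Z(Q) = (Q² + Q²) + 4 = 2*Q² + 4 = 4 + 2*Q²)
Z(a(6))² = (4 + 2*(841/36)²)² = (4 + 2*(707281/1296))² = (4 + 707281/648)² = (709873/648)² = 503919676129/419904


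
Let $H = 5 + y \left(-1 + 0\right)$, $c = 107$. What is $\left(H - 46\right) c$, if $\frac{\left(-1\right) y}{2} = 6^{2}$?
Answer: $3317$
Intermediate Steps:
$y = -72$ ($y = - 2 \cdot 6^{2} = \left(-2\right) 36 = -72$)
$H = 77$ ($H = 5 - 72 \left(-1 + 0\right) = 5 - -72 = 5 + 72 = 77$)
$\left(H - 46\right) c = \left(77 - 46\right) 107 = 31 \cdot 107 = 3317$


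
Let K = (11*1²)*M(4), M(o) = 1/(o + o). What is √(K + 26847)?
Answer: √429574/4 ≈ 163.85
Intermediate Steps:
M(o) = 1/(2*o)
K = 11/8 (K = (11*1²)*((½)/4) = (11*1)*((½)*(¼)) = 11*(⅛) = 11/8 ≈ 1.3750)
√(K + 26847) = √(11/8 + 26847) = √(214787/8) = √429574/4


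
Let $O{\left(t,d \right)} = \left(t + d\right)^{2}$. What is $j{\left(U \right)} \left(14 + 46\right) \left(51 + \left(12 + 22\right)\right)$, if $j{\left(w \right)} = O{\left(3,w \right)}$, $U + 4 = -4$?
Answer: $127500$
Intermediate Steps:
$U = -8$ ($U = -4 - 4 = -8$)
$O{\left(t,d \right)} = \left(d + t\right)^{2}$
$j{\left(w \right)} = \left(3 + w\right)^{2}$ ($j{\left(w \right)} = \left(w + 3\right)^{2} = \left(3 + w\right)^{2}$)
$j{\left(U \right)} \left(14 + 46\right) \left(51 + \left(12 + 22\right)\right) = \left(3 - 8\right)^{2} \left(14 + 46\right) \left(51 + \left(12 + 22\right)\right) = \left(-5\right)^{2} \cdot 60 \left(51 + 34\right) = 25 \cdot 60 \cdot 85 = 25 \cdot 5100 = 127500$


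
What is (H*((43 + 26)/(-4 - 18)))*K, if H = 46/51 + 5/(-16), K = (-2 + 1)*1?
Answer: 11063/5984 ≈ 1.8488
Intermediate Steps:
K = -1 (K = -1*1 = -1)
H = 481/816 (H = 46*(1/51) + 5*(-1/16) = 46/51 - 5/16 = 481/816 ≈ 0.58946)
(H*((43 + 26)/(-4 - 18)))*K = (481*((43 + 26)/(-4 - 18))/816)*(-1) = (481*(69/(-22))/816)*(-1) = (481*(69*(-1/22))/816)*(-1) = ((481/816)*(-69/22))*(-1) = -11063/5984*(-1) = 11063/5984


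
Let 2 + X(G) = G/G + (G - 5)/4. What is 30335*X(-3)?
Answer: -91005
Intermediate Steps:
X(G) = -9/4 + G/4 (X(G) = -2 + (G/G + (G - 5)/4) = -2 + (1 + (-5 + G)*(1/4)) = -2 + (1 + (-5/4 + G/4)) = -2 + (-1/4 + G/4) = -9/4 + G/4)
30335*X(-3) = 30335*(-9/4 + (1/4)*(-3)) = 30335*(-9/4 - 3/4) = 30335*(-3) = -91005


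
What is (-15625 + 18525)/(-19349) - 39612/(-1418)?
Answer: 381170194/13718441 ≈ 27.785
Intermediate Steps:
(-15625 + 18525)/(-19349) - 39612/(-1418) = 2900*(-1/19349) - 39612*(-1/1418) = -2900/19349 + 19806/709 = 381170194/13718441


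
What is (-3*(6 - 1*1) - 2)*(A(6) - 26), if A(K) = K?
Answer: 340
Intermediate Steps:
(-3*(6 - 1*1) - 2)*(A(6) - 26) = (-3*(6 - 1*1) - 2)*(6 - 26) = (-3*(6 - 1) - 2)*(-20) = (-3*5 - 2)*(-20) = (-15 - 2)*(-20) = -17*(-20) = 340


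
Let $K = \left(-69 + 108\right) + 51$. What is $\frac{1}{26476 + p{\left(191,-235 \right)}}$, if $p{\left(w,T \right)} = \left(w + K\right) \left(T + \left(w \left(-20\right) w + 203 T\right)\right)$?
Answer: $- \frac{1}{218467884} \approx -4.5773 \cdot 10^{-9}$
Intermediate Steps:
$K = 90$ ($K = 39 + 51 = 90$)
$p{\left(w,T \right)} = \left(90 + w\right) \left(- 20 w^{2} + 204 T\right)$ ($p{\left(w,T \right)} = \left(w + 90\right) \left(T + \left(w \left(-20\right) w + 203 T\right)\right) = \left(90 + w\right) \left(T + \left(- 20 w w + 203 T\right)\right) = \left(90 + w\right) \left(T + \left(- 20 w^{2} + 203 T\right)\right) = \left(90 + w\right) \left(- 20 w^{2} + 204 T\right)$)
$\frac{1}{26476 + p{\left(191,-235 \right)}} = \frac{1}{26476 + \left(- 1800 \cdot 191^{2} - 20 \cdot 191^{3} + 18360 \left(-235\right) + 204 \left(-235\right) 191\right)} = \frac{1}{26476 - 218494360} = \frac{1}{-218467884} = - \frac{1}{218467884}$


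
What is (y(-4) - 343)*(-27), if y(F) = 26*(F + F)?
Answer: 14877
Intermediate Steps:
y(F) = 52*F (y(F) = 26*(2*F) = 52*F)
(y(-4) - 343)*(-27) = (52*(-4) - 343)*(-27) = (-208 - 343)*(-27) = -551*(-27) = 14877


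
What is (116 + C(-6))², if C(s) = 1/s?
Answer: 483025/36 ≈ 13417.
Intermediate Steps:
C(s) = 1/s
(116 + C(-6))² = (116 + 1/(-6))² = (116 - ⅙)² = (695/6)² = 483025/36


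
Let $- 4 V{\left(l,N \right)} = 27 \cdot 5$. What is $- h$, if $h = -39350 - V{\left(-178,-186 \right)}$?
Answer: $\frac{157265}{4} \approx 39316.0$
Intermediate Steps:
$V{\left(l,N \right)} = - \frac{135}{4}$ ($V{\left(l,N \right)} = - \frac{27 \cdot 5}{4} = \left(- \frac{1}{4}\right) 135 = - \frac{135}{4}$)
$h = - \frac{157265}{4}$ ($h = -39350 - - \frac{135}{4} = -39350 + \frac{135}{4} = - \frac{157265}{4} \approx -39316.0$)
$- h = \left(-1\right) \left(- \frac{157265}{4}\right) = \frac{157265}{4}$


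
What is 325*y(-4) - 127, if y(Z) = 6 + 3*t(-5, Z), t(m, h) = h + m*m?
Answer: 22298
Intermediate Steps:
t(m, h) = h + m**2
y(Z) = 81 + 3*Z (y(Z) = 6 + 3*(Z + (-5)**2) = 6 + 3*(Z + 25) = 6 + 3*(25 + Z) = 6 + (75 + 3*Z) = 81 + 3*Z)
325*y(-4) - 127 = 325*(81 + 3*(-4)) - 127 = 325*(81 - 12) - 127 = 325*69 - 127 = 22425 - 127 = 22298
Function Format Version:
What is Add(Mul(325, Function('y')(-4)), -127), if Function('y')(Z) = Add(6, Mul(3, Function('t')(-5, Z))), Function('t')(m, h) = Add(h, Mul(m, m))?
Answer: 22298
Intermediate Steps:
Function('t')(m, h) = Add(h, Pow(m, 2))
Function('y')(Z) = Add(81, Mul(3, Z)) (Function('y')(Z) = Add(6, Mul(3, Add(Z, Pow(-5, 2)))) = Add(6, Mul(3, Add(Z, 25))) = Add(6, Mul(3, Add(25, Z))) = Add(6, Add(75, Mul(3, Z))) = Add(81, Mul(3, Z)))
Add(Mul(325, Function('y')(-4)), -127) = Add(Mul(325, Add(81, Mul(3, -4))), -127) = Add(Mul(325, Add(81, -12)), -127) = Add(Mul(325, 69), -127) = Add(22425, -127) = 22298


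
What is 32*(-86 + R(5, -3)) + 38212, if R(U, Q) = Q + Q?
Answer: 35268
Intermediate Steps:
R(U, Q) = 2*Q
32*(-86 + R(5, -3)) + 38212 = 32*(-86 + 2*(-3)) + 38212 = 32*(-86 - 6) + 38212 = 32*(-92) + 38212 = -2944 + 38212 = 35268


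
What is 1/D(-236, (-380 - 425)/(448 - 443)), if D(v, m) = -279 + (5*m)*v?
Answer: 1/189701 ≈ 5.2715e-6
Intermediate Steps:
D(v, m) = -279 + 5*m*v
1/D(-236, (-380 - 425)/(448 - 443)) = 1/(-279 + 5*((-380 - 425)/(448 - 443))*(-236)) = 1/(-279 + 5*(-805/5)*(-236)) = 1/(-279 + 5*(-805*⅕)*(-236)) = 1/(-279 + 5*(-161)*(-236)) = 1/(-279 + 189980) = 1/189701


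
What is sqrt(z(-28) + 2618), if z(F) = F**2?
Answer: 9*sqrt(42) ≈ 58.327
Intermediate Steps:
sqrt(z(-28) + 2618) = sqrt((-28)**2 + 2618) = sqrt(784 + 2618) = sqrt(3402) = 9*sqrt(42)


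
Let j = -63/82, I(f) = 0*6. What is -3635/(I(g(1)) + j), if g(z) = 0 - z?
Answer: 298070/63 ≈ 4731.3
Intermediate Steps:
g(z) = -z
I(f) = 0
j = -63/82 (j = -63*1/82 = -63/82 ≈ -0.76829)
-3635/(I(g(1)) + j) = -3635/(0 - 63/82) = -3635/(-63/82) = -82/63*(-3635) = 298070/63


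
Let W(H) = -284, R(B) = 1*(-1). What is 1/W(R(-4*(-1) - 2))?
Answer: -1/284 ≈ -0.0035211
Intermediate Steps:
R(B) = -1
1/W(R(-4*(-1) - 2)) = 1/(-284) = -1/284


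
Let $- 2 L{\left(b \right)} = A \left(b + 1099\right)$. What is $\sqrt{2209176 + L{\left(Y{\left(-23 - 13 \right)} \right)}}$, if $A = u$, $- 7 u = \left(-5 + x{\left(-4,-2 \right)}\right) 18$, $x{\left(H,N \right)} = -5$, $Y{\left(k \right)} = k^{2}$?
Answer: $\frac{3 \sqrt{11860086}}{7} \approx 1475.9$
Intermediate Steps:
$u = \frac{180}{7}$ ($u = - \frac{\left(-5 - 5\right) 18}{7} = - \frac{\left(-10\right) 18}{7} = \left(- \frac{1}{7}\right) \left(-180\right) = \frac{180}{7} \approx 25.714$)
$A = \frac{180}{7} \approx 25.714$
$L{\left(b \right)} = -14130 - \frac{90 b}{7}$ ($L{\left(b \right)} = - \frac{\frac{180}{7} \left(b + 1099\right)}{2} = - \frac{\frac{180}{7} \left(1099 + b\right)}{2} = - \frac{28260 + \frac{180 b}{7}}{2} = -14130 - \frac{90 b}{7}$)
$\sqrt{2209176 + L{\left(Y{\left(-23 - 13 \right)} \right)}} = \sqrt{2209176 - \left(14130 + \frac{90 \left(-23 - 13\right)^{2}}{7}\right)} = \sqrt{2209176 - \left(14130 + \frac{90 \left(-36\right)^{2}}{7}\right)} = \sqrt{2209176 - \frac{215550}{7}} = \sqrt{\frac{15248682}{7}} = \frac{3 \sqrt{11860086}}{7}$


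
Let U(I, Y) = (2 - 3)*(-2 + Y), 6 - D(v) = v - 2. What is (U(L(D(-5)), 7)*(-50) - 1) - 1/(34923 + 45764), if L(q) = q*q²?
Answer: 20091062/80687 ≈ 249.00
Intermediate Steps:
D(v) = 8 - v (D(v) = 6 - (v - 2) = 6 - (-2 + v) = 6 + (2 - v) = 8 - v)
L(q) = q³
U(I, Y) = 2 - Y (U(I, Y) = -(-2 + Y) = 2 - Y)
(U(L(D(-5)), 7)*(-50) - 1) - 1/(34923 + 45764) = ((2 - 1*7)*(-50) - 1) - 1/(34923 + 45764) = ((2 - 7)*(-50) - 1) - 1/80687 = (-5*(-50) - 1) - 1*1/80687 = (250 - 1) - 1/80687 = 249 - 1/80687 = 20091062/80687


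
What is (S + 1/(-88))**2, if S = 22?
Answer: 3744225/7744 ≈ 483.50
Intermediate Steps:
(S + 1/(-88))**2 = (22 + 1/(-88))**2 = (22 - 1/88)**2 = (1935/88)**2 = 3744225/7744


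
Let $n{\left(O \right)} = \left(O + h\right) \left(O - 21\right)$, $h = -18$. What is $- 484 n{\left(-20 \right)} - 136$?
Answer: $-754208$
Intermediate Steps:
$n{\left(O \right)} = \left(-21 + O\right) \left(-18 + O\right)$ ($n{\left(O \right)} = \left(O - 18\right) \left(O - 21\right) = \left(-18 + O\right) \left(-21 + O\right) = \left(-21 + O\right) \left(-18 + O\right)$)
$- 484 n{\left(-20 \right)} - 136 = - 484 \left(378 + \left(-20\right)^{2} - -780\right) - 136 = - 484 \left(378 + 400 + 780\right) - 136 = \left(-484\right) 1558 - 136 = -754072 - 136 = -754208$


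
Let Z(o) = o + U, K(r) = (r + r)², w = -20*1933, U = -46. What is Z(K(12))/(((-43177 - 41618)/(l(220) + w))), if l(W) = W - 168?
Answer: 4092448/16959 ≈ 241.31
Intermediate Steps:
l(W) = -168 + W
w = -38660
K(r) = 4*r² (K(r) = (2*r)² = 4*r²)
Z(o) = -46 + o (Z(o) = o - 46 = -46 + o)
Z(K(12))/(((-43177 - 41618)/(l(220) + w))) = (-46 + 4*12²)/(((-43177 - 41618)/((-168 + 220) - 38660))) = (-46 + 4*144)/((-84795/(52 - 38660))) = (-46 + 576)/((-84795/(-38608))) = 530/((-84795*(-1/38608))) = 530/(84795/38608) = 530*(38608/84795) = 4092448/16959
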